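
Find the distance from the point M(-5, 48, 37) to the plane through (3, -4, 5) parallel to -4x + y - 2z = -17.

Parallel planes share the normal n = (-4, 1, -2); since (3, -4, 5) lies on the plane, its equation is -4x + y - 2z = -26.
d = |(-4)·(-5) + 1·48 + (-2)·37 − (-26)| / √(16 + 1 + 4) = |20| / √21 = 20/√21.

20/√21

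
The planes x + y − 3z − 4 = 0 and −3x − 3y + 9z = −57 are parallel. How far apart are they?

Divide the second equation by -3 to match normals: x + y − 3z = 19.
Both planes have normal n = (1, 1, −3), |n| = √11. Any point on the first plane is at distance |19 − 4|/|n| = 15/√11 from the second.

15/√11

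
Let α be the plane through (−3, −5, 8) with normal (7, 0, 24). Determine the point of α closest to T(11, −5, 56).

(-3, -5, 8)

The perpendicular from T has direction n = (7, 0, 24): r = (11, −5, 56) + t(7, 0, 24).
Substitute into the plane: n·(T + tn) = 171 gives 1421 + 625t = 171, so t = -2.
Foot = (11, −5, 56) + (-2)·(7, 0, 24) = (−3, −5, 8).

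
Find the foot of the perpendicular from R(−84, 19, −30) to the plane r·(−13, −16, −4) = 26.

n = (−13, −16, −4), |n|² = 441, and n·R − 26 = 882.
t = 882/441 = 2, so the foot is R − t·n = (−84, 19, −30) − 2·(−13, −16, −4) = (−58, 51, −22).

(-58, 51, -22)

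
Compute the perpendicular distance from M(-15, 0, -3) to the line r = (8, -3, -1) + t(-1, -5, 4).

√542

Direction vector d = (-1, -5, 4).
AP = (-23, 3, -2); AP·d = 0, |AP|² = 542, |d|² = 42.
distance² = |AP|² − (AP·d)²/|d|² = 542 − 0/42 = 542, so the distance is √542.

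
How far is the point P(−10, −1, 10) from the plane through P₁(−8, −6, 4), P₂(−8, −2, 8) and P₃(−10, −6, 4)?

1/√2

P₁P₂ = (0, 4, 4) and P₁P₃ = (−2, 0, 0), so a normal is n = P₁P₂ × P₁P₃ = (0, −8, 8).
d = |(-8)·(-1) + 8·10 − 80| / √(0 + 64 + 64) = |8| / (8√2) = 1/√2.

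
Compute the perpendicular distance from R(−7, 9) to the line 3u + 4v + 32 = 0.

The normal to the line is n = (3, 4) with |n| = 5.
|n·R − (-32)| = |15 − (-32)| = 47, so the distance is 47/5.

47/5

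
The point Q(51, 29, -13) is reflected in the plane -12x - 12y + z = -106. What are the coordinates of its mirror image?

With n = (-12, -12, 1), the signed offset is (n·Q − (-106))/|n|² = -867/289 = -3.
Q' = Q − 2t·n = (51, 29, -13) − (-6)·(-12, -12, 1) = (-21, -43, -7).

(-21, -43, -7)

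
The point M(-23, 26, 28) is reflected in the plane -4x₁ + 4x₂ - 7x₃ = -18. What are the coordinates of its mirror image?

n = (-4, 4, -7), |n|² = 81, n·M − (-18) = 18, so t = 18/81 = 2/9.
Foot F = M − (2/9)·n = (-199/9, 226/9, 266/9); the reflection is 2F − M = (-191/9, 218/9, 280/9).

(-191/9, 218/9, 280/9)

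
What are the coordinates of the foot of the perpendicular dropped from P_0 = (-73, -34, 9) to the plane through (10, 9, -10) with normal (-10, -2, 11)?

(-23, -24, -46)

n = (-10, -2, 11), |n|² = 225, and n·P_0 − (-228) = 1125.
t = 1125/225 = 5, so the foot is P_0 − t·n = (-73, -34, 9) − 5·(-10, -2, 11) = (-23, -24, -46).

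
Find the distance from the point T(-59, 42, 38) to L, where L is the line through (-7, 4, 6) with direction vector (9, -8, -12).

Direction vector d = (9, -8, -12).
AP = (-52, 38, 32); AP·d = -1156, |AP|² = 5172, |d|² = 289.
distance² = |AP|² − (AP·d)²/|d|² = 5172 − 1336336/289 = 548, so the distance is 2√137.

2√137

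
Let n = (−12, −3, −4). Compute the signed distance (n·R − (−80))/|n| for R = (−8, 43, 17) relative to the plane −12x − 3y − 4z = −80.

-21/13

n·R − (-80) = -21.
|n| = 13, so the signed distance is -21/13.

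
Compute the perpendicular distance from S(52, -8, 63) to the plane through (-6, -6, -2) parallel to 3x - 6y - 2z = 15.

8

Parallel planes share the normal n = (3, -6, -2); since (-6, -6, -2) lies on the plane, its equation is 3x - 6y - 2z = 22.
n = (3, -6, -2); n·P − 22 = 56; |n| = 7; distance = 56/7 = 8.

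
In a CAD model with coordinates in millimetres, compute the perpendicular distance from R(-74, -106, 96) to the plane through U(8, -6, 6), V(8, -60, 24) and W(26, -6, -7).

UV = (0, -54, 18) and UW = (18, 0, -13), so a normal is n = UV × UW = (702, 324, 972).
d = |702·(-74) + 324·(-106) + 972·96 − 9504| / √(492804 + 104976 + 944784) = |-2484| / 1242 = 2.

2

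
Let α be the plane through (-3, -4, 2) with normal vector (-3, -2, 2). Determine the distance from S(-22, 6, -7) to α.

19/√17

The plane has equation n·(r − (-3, -4, 2)) = 0, i.e. n·r = 21.
Then n·(-22, 6, -7) - 21 = 19.
|n| = √(9 + 4 + 4) = √17, so the distance is |19|/√17 = 19/√17.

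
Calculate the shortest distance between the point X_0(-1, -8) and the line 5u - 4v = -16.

43/√41

The normal to the line is n = (5, -4) with |n| = √41.
|n·X_0 − (-16)| = |27 − (-16)| = 43, so the distance is 43/√41.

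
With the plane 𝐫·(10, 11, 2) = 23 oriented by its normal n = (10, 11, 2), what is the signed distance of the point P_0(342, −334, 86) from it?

n·P_0 − 23 = -105.
|n| = 15, so the signed distance is -105/15 = -7.

-7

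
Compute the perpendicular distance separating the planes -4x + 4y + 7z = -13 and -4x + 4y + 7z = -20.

With common normal n = (-4, 4, 7) (|n| = 9), the distance is |(-13) − (-20)|/|n| = 7/9.

7/9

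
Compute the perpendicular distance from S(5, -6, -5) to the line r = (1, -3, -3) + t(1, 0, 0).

√13

Direction vector d = (1, 0, 0).
AP = (4, -3, -2); AP·d = 4, |AP|² = 29, |d|² = 1.
distance² = |AP|² − (AP·d)²/|d|² = 29 − 16/1 = 13, so the distance is √13.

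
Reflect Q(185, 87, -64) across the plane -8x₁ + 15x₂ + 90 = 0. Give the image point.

n = (-8, 15, 0), |n|² = 289, n·Q − (-90) = -85, so t = -85/289 = -5/17.
Foot F = Q − (-5/17)·n = (3105/17, 1554/17, -64); the reflection is 2F − Q = (3065/17, 1629/17, -64).

(3065/17, 1629/17, -64)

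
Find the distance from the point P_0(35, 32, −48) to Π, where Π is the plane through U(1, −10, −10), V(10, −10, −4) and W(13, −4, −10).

14/√29

UV = (9, 0, 6) and UW = (12, 6, 0), so a normal is n = UV × UW = (−36, 72, 54).
n = (−36, 72, 54); n·P − (-1296) = -252; |n| = 18√29; distance = 252/(18√29) = 14√29/29.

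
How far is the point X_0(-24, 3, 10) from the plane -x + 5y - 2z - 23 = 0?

n = (-1, 5, -2); n·P − 23 = -4; |n| = √30; distance = 4/√30.

4/√30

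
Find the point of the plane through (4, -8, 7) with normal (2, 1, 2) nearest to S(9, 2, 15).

n = (2, 1, 2), |n|² = 9, and n·S − 14 = 36.
t = 36/9 = 4, so the foot is S − t·n = (9, 2, 15) − 4·(2, 1, 2) = (1, -2, 7).

(1, -2, 7)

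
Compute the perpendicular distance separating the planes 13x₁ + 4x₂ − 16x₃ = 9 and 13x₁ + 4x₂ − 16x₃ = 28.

19/21

With common normal n = (13, 4, −16) (|n| = 21), the distance is |9 − 28|/|n| = 19/21.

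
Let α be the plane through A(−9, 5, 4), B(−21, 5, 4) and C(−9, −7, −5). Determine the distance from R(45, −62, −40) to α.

AB = (−12, 0, 0) and AC = (0, −12, −9), so a normal is n = AB × AC = (0, −108, 144).
Then n·(45, −62, −40) − 36 = 900.
|n| = √(0 + 11664 + 20736) = 180, so the distance is |900|/180 = 5.

5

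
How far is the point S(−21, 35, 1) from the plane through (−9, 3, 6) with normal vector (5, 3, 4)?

8√2/5

The plane has equation n·(r − (−9, 3, 6)) = 0, i.e. n·r = -12.
d = |5·(-21) + 3·35 + 4·1 − (-12)| / √(25 + 9 + 16) = |16| / (5√2) = 8√2/5.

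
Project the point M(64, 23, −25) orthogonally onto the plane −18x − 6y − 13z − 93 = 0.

The perpendicular from M has direction n = (−18, −6, −13): r = (64, 23, −25) + λ(−18, −6, −13).
Substitute into the plane: n·(M + λn) = 93 gives -965 + 529λ = 93, so λ = 2.
Foot = (64, 23, −25) + 2·(−18, −6, −13) = (28, 11, −51).

(28, 11, -51)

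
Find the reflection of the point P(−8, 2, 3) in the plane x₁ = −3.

With n = (1, 0, 0), the signed offset is (n·P − (-3))/|n|² = -5/1 = -5.
P' = P − 2t·n = (−8, 2, 3) − (-10)·(1, 0, 0) = (2, 2, 3).

(2, 2, 3)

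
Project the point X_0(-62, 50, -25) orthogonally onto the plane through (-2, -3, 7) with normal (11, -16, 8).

n = (11, -16, 8), |n|² = 441, and n·X_0 − 82 = -1764.
t = -1764/441 = -4, so the foot is X_0 − t·n = (-62, 50, -25) − (-4)·(11, -16, 8) = (-18, -14, 7).

(-18, -14, 7)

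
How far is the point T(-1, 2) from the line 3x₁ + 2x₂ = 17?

16√13/13

d = |3·(-1) + 2·2 − 17| / √(9 + 4) = |-16|/√13 = 16/√13.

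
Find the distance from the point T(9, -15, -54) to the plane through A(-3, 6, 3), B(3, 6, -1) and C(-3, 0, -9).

3

AB = (6, 0, -4) and AC = (0, -6, -12), so a normal is n = AB × AC = (-24, 72, -36).
d = |(-24)·9 + 72·(-15) + (-36)·(-54) − 396| / √(576 + 5184 + 1296) = |252| / 84 = 3.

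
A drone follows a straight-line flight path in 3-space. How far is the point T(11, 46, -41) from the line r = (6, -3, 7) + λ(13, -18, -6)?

√4201

Direction vector d = (13, -18, -6).
AP = (5, 49, -48), and AP × d = (-1158, -594, -727).
|AP × d|² = 2222329 and |d|² = 529, so the distance is √(2222329/529) = √4201.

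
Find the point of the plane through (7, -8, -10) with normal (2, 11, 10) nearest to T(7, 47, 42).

(-3, -8, -8)

The perpendicular from T has direction n = (2, 11, 10): r = (7, 47, 42) + μ(2, 11, 10).
Substitute into the plane: n·(T + μn) = -174 gives 951 + 225μ = -174, so μ = -5.
Foot = (7, 47, 42) + (-5)·(2, 11, 10) = (-3, -8, -8).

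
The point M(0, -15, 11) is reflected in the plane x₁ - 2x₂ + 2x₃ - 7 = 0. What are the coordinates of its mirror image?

(-10, 5, -9)

n = (1, -2, 2), |n|² = 9, n·M − 7 = 45, so t = 45/9 = 5.
Foot F = M − 5·n = (-5, -5, 1); the reflection is 2F − M = (-10, 5, -9).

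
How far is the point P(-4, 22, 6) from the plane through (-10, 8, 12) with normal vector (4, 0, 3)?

The plane has equation n·(r − (-10, 8, 12)) = 0, i.e. n·r = -4.
Then n·(-4, 22, 6) - (-4) = 6.
|n| = √(16 + 0 + 9) = 5, so the distance is |6|/5 = 6/5.

6/5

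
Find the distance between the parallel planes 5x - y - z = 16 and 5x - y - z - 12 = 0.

Both planes have normal n = (5, -1, -1), |n| = 3√3. Any point on the first plane is at distance |12 − 16|/|n| = 4/(3√3) = 4√3/9 from the second.

4/(3√3)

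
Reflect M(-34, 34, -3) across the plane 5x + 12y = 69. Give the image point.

(-44, 10, -3)

With n = (5, 12, 0), the signed offset is (n·M − 69)/|n|² = 169/169 = 1.
M' = M − 2t·n = (-34, 34, -3) − 2·(5, 12, 0) = (-44, 10, -3).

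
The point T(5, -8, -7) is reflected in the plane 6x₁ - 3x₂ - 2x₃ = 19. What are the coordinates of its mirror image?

(-7, -2, -3)

With n = (6, -3, -2), the signed offset is (n·T − 19)/|n|² = 49/49 = 1.
T' = T − 2t·n = (5, -8, -7) − 2·(6, -3, -2) = (-7, -2, -3).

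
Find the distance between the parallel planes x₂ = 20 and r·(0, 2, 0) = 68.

14

Divide the second equation by 2 to match normals: x₂ = 34.
Both planes have normal n = (0, 1, 0), |n| = 1. Any point on the first plane is at distance |34 − 20|/|n| = 14/1 = 14 from the second.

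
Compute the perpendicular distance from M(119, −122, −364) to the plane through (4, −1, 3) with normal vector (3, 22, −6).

5

The plane has equation n·(r − (4, −1, 3)) = 0, i.e. n·r = -28.
n = (3, 22, −6); n·P − (-28) = -115; |n| = 23; distance = 115/23 = 5.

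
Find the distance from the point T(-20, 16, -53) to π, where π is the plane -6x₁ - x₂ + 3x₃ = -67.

12/√46

Normal vector n = (-6, -1, 3), and n·(-20, 16, -53) - (-67) = 12.
|n| = √(36 + 1 + 9) = √46, so the distance is |12|/√46 = 12/√46.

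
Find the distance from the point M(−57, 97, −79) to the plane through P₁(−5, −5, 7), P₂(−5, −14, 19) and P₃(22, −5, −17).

2

P₁P₂ = (0, −9, 12) and P₁P₃ = (27, 0, −24), so a normal is n = P₁P₂ × P₁P₃ = (216, 324, 243).
Then n·(−57, 97, −79) − (−999) = 918.
|n| = √(46656 + 104976 + 59049) = 459, so the distance is |918|/459 = 2.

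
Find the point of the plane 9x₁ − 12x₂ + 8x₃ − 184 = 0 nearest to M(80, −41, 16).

The perpendicular from M has direction n = (9, −12, 8): r = (80, −41, 16) + μ(9, −12, 8).
Substitute into the plane: n·(M + μn) = 184 gives 1340 + 289μ = 184, so μ = -4.
Foot = (80, −41, 16) + (-4)·(9, −12, 8) = (44, 7, −16).

(44, 7, -16)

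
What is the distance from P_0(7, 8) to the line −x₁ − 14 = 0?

21

d = |(-1)·7 + 0·8 − 14| / √(1 + 0) = |-21|/1 = 21.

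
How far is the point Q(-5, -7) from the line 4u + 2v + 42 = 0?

4/√5

d = |4·(-5) + 2·(-7) − (-42)| / √(16 + 4) = |8|/(2√5) = 4√5/5.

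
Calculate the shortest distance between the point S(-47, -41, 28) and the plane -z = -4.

n = (0, 0, -1); n·P − (-4) = -24; |n| = 1; distance = 24/1 = 24.

24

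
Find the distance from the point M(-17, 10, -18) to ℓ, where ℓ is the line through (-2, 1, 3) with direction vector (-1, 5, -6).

3√21

Direction vector d = (-1, 5, -6).
AP = (-15, 9, -21); AP·d = 186, |AP|² = 747, |d|² = 62.
distance² = |AP|² − (AP·d)²/|d|² = 747 − 34596/62 = 189, so the distance is 3√21.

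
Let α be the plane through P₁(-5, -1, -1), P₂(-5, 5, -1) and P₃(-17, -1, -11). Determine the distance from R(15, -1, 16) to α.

2/√61

P₁P₂ = (0, 6, 0) and P₁P₃ = (-12, 0, -10), so a normal is n = P₁P₂ × P₁P₃ = (-60, 0, 72).
Then n·(15, -1, 16) - 228 = 24.
|n| = √(3600 + 0 + 5184) = 12√61, so the distance is |24|/(12√61) = 2/√61.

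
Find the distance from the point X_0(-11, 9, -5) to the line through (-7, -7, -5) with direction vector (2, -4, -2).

2√14

Direction vector d = (2, -4, -2).
AP = (-4, 16, 0), and AP × d = (-32, -8, -16).
|AP × d|² = 1344 and |d|² = 24, so the distance is √(1344/24) = √56 = 2√14.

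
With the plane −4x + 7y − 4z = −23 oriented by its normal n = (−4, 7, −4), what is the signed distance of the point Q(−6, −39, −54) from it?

-10/9

n·Q − (-23) = -10.
|n| = 9, so the signed distance is -10/9.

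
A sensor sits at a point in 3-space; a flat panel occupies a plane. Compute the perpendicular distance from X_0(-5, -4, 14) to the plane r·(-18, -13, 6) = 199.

n = (-18, -13, 6); n·P − 199 = 27; |n| = 23; distance = 27/23.

27/23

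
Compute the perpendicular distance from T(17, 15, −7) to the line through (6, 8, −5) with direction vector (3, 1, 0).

√14

Direction vector d = (3, 1, 0).
AP = (11, 7, −2); AP·d = 40, |AP|² = 174, |d|² = 10.
distance² = |AP|² − (AP·d)²/|d|² = 174 − 1600/10 = 14, so the distance is √14.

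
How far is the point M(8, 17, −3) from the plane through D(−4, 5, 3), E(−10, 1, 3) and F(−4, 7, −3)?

DE = (−6, −4, 0) and DF = (0, 2, −6), so a normal is n = DE × DF = (24, −36, −12).
n = (24, −36, −12); n·P − (-312) = -72; |n| = 12√14; distance = 72/(12√14) = 6/√14.

3√14/7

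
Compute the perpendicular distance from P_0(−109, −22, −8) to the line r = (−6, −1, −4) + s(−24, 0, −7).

Direction vector d = (−24, 0, −7).
AP = (−103, −21, −4), and AP × d = (147, −625, −504).
|AP × d|² = 666250 and |d|² = 625, so the distance is √(666250/625) = √1066.

√1066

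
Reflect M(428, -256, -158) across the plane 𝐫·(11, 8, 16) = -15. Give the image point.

n = (11, 8, 16), |n|² = 441, n·M − (-15) = 147, so t = 147/441 = 1/3.
Foot F = M − (1/3)·n = (1273/3, -776/3, -490/3); the reflection is 2F − M = (1262/3, -784/3, -506/3).

(1262/3, -784/3, -506/3)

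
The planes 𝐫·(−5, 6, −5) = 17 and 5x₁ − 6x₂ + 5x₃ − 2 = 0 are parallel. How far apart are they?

19/√86

Divide the second equation by -1 to match normals: −5x₁ + 6x₂ − 5x₃ = -2.
With common normal n = (−5, 6, −5) (|n| = √86), the distance is |17 − (-2)|/|n| = 19/√86 = 19√86/86.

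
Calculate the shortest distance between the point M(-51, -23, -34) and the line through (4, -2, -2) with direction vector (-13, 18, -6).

Direction vector d = (-13, 18, -6).
AP = (-55, -21, -32); AP·d = 529, |AP|² = 4490, |d|² = 529.
distance² = |AP|² − (AP·d)²/|d|² = 4490 − 279841/529 = 3961, so the distance is √3961.

√3961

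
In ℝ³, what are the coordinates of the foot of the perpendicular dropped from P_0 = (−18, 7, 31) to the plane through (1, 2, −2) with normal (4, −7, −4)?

The perpendicular from P_0 has direction n = (4, −7, −4): r = (−18, 7, 31) + λ(4, −7, −4).
Substitute into the plane: n·(P_0 + λn) = -2 gives -245 + 81λ = -2, so λ = 3.
Foot = (−18, 7, 31) + 3·(4, −7, −4) = (−6, −14, 19).

(-6, -14, 19)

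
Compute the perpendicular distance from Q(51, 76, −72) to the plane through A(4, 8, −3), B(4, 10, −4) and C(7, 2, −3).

8

AB = (0, 2, −1) and AC = (3, −6, 0), so a normal is n = AB × AC = (−6, −3, −6).
Then n·(51, 76, −72) − (−30) = −72.
|n| = √(36 + 9 + 36) = 9, so the distance is |-72|/9 = 8.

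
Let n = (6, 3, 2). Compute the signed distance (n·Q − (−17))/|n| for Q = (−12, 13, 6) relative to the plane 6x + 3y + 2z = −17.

n·Q − (-17) = -4.
|n| = 7, so the signed distance is -4/7.

-4/7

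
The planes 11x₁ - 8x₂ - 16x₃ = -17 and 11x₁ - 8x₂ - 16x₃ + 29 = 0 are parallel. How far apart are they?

4/7

Both planes have normal n = (11, -8, -16), |n| = 21. Any point on the first plane is at distance |(-29) − (-17)|/|n| = 12/21 = 4/7 from the second.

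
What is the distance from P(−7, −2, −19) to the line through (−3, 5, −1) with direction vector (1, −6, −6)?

Direction vector d = (1, −6, −6).
AP = (−4, −7, −18); AP·d = 146, |AP|² = 389, |d|² = 73.
distance² = |AP|² − (AP·d)²/|d|² = 389 − 21316/73 = 97, so the distance is √97.

√97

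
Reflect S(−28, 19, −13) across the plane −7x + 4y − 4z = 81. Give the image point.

n = (−7, 4, −4), |n|² = 81, n·S − 81 = 243, so t = 243/81 = 3.
Foot F = S − 3·n = (−7, 7, −1); the reflection is 2F − S = (14, −5, 11).

(14, -5, 11)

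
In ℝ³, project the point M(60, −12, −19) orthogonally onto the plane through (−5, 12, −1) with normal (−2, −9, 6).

(656/11, -150/11, -197/11)

The perpendicular from M has direction n = (−2, −9, 6): r = (60, −12, −19) + t(−2, −9, 6).
Substitute into the plane: n·(M + tn) = -104 gives -126 + 121t = -104, so t = 2/11.
Foot = (60, −12, −19) + (2/11)·(−2, −9, 6) = (656/11, −150/11, −197/11).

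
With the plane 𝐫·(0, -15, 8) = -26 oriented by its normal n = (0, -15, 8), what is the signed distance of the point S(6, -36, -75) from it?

-2

n·S − (-26) = -34.
|n| = 17, so the signed distance is -34/17 = -2.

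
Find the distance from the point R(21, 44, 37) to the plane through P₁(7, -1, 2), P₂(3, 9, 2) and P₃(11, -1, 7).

4√5/3

P₁P₂ = (-4, 10, 0) and P₁P₃ = (4, 0, 5), so a normal is n = P₁P₂ × P₁P₃ = (50, 20, -40).
Then n·(21, 44, 37) - 250 = 200.
|n| = √(2500 + 400 + 1600) = 30√5, so the distance is |200|/(30√5) = 4√5/3.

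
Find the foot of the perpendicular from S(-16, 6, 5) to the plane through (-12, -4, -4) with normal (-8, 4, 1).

n = (-8, 4, 1), |n|² = 81, and n·S − 76 = 81.
t = 81/81 = 1, so the foot is S − t·n = (-16, 6, 5) − 1·(-8, 4, 1) = (-8, 2, 4).

(-8, 2, 4)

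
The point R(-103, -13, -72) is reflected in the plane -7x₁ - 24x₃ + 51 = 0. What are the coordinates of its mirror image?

n = (-7, 0, -24), |n|² = 625, n·R − (-51) = 2500, so t = 2500/625 = 4.
Foot F = R − 4·n = (-75, -13, 24); the reflection is 2F − R = (-47, -13, 120).

(-47, -13, 120)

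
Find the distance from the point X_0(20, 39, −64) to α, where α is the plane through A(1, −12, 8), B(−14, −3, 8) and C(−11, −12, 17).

12√2/5

AB = (−15, 9, 0) and AC = (−12, 0, 9), so a normal is n = AB × AC = (81, 135, 108).
Then n·(20, 39, −64) − (−675) = 648.
|n| = √(6561 + 18225 + 11664) = 135√2, so the distance is |648|/(135√2) = 12√2/5.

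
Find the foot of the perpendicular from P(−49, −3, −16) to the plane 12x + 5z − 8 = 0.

The perpendicular from P has direction n = (12, 0, 5): r = (−49, −3, −16) + μ(12, 0, 5).
Substitute into the plane: n·(P + μn) = 8 gives -668 + 169μ = 8, so μ = 4.
Foot = (−49, −3, −16) + 4·(12, 0, 5) = (−1, −3, 4).

(-1, -3, 4)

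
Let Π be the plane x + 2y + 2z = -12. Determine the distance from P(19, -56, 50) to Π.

19/3

Normal vector n = (1, 2, 2), and n·(19, -56, 50) - (-12) = 19.
|n| = √(1 + 4 + 4) = 3, so the distance is |19|/3 = 19/3.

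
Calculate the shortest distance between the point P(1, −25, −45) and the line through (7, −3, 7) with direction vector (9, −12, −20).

Direction vector d = (9, −12, −20).
AP = (−6, −22, −52), and AP × d = (−184, −588, 270).
|AP × d|² = 452500 and |d|² = 625, so the distance is √(452500/625) = √724 = 2√181.

2√181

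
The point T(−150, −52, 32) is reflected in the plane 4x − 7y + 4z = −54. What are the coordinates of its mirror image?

(-434/3, -184/3, 112/3)

With n = (4, −7, 4), the signed offset is (n·T − (-54))/|n|² = -54/81 = -2/3.
T' = T − 2t·n = (−150, −52, 32) − (-4/3)·(4, −7, 4) = (−434/3, −184/3, 112/3).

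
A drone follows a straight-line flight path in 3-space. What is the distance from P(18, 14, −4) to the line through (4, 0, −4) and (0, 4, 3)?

A direction vector is d = (−4, 4, 7).
AP = (14, 14, 0), and AP × d = (98, −98, 112).
|AP × d|² = 31752 and |d|² = 81, so the distance is √(31752/81) = √392 = 14√2.

14√2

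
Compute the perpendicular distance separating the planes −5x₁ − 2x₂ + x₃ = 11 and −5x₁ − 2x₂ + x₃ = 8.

3/√30

With common normal n = (−5, −2, 1) (|n| = √30), the distance is |11 − 8|/|n| = 3/√30.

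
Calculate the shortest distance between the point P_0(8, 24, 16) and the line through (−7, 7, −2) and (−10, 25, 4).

A direction vector is d = (−3, 18, 6).
AP = (15, 17, 18); AP·d = 369, |AP|² = 838, |d|² = 369.
distance² = |AP|² − (AP·d)²/|d|² = 838 − 136161/369 = 469, so the distance is √469.

√469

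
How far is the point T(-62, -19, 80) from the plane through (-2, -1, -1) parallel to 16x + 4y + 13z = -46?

Parallel planes share the normal n = (16, 4, 13); since (-2, -1, -1) lies on the plane, its equation is 16x + 4y + 13z = -49.
d = |16·(-62) + 4·(-19) + 13·80 − (-49)| / √(256 + 16 + 169) = |21| / 21 = 1.

1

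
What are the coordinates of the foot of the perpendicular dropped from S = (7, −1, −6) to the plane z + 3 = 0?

The perpendicular from S has direction n = (0, 0, 1): r = (7, −1, −6) + μ(0, 0, 1).
Substitute into the plane: n·(S + μn) = -3 gives -6 + 1μ = -3, so μ = 3.
Foot = (7, −1, −6) + 3·(0, 0, 1) = (7, −1, −3).

(7, -1, -3)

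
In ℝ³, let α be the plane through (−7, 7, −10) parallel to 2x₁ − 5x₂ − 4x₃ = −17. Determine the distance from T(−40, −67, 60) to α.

8/√5

Parallel planes share the normal n = (2, −5, −4); since (−7, 7, −10) lies on the plane, its equation is 2x₁ − 5x₂ − 4x₃ = -9.
n = (2, −5, −4); n·P − (-9) = 24; |n| = 3√5; distance = 24/(3√5) = 8√5/5.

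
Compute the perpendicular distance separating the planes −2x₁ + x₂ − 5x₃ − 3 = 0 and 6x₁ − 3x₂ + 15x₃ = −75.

Divide the second equation by -3 to match normals: −2x₁ + x₂ − 5x₃ = 25.
With common normal n = (−2, 1, −5) (|n| = √30), the distance is |3 − 25|/|n| = 22/√30.

22/√30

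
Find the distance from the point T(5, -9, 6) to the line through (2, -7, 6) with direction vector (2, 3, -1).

Direction vector d = (2, 3, -1).
AP = (3, -2, 0), and AP × d = (2, 3, 13).
|AP × d|² = 182 and |d|² = 14, so the distance is √(182/14) = √13.

√13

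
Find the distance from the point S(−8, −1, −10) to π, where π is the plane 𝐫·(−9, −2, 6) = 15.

Normal vector n = (−9, −2, 6), and n·(−8, −1, −10) − 15 = −1.
|n| = √(81 + 4 + 36) = 11, so the distance is |-1|/11 = 1/11.

1/11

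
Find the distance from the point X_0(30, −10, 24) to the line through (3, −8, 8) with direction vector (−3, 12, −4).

Direction vector d = (−3, 12, −4).
AP = (27, −2, 16); AP·d = -169, |AP|² = 989, |d|² = 169.
distance² = |AP|² − (AP·d)²/|d|² = 989 − 28561/169 = 820, so the distance is 2√205.

2√205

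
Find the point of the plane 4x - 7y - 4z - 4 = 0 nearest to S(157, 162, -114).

(479/3, 472/3, -350/3)

n = (4, -7, -4), |n|² = 81, and n·S − 4 = -54.
t = -54/81 = -2/3, so the foot is S − t·n = (157, 162, -114) − (-2/3)·(4, -7, -4) = (479/3, 472/3, -350/3).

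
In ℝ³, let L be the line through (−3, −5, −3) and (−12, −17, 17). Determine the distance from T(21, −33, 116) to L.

√5521

A direction vector is d = (−9, −12, 20).
AP = (24, −28, 119), and AP × d = (868, −1551, −540).
|AP × d|² = 3450625 and |d|² = 625, so the distance is √(3450625/625) = √5521.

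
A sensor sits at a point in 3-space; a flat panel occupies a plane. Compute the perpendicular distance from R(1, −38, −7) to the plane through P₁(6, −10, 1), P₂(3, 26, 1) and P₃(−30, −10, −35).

P₁P₂ = (−3, 36, 0) and P₁P₃ = (−36, 0, −36), so a normal is n = P₁P₂ × P₁P₃ = (−1296, −108, 1296).
n = (−1296, −108, 1296); n·P − (-5400) = -864; |n| = 1836; distance = 864/1836 = 8/17.

8/17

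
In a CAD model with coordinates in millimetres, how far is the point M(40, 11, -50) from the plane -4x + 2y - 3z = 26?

n = (-4, 2, -3); n·P − 26 = -14; |n| = √29; distance = 14/√29 = 14√29/29.

14/√29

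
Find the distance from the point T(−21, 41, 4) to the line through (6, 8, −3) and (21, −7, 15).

A direction vector is d = (15, −15, 18).
AP = (−27, 33, 7), and AP × d = (699, 591, −90).
|AP × d|² = 845982 and |d|² = 774, so the distance is √(845982/774) = √1093.

√1093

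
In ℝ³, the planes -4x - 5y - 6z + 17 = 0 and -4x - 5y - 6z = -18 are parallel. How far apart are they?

√77/77

Both planes have normal n = (-4, -5, -6), |n| = √77. Any point on the first plane is at distance |(-18) − (-17)|/|n| = 1/√77 from the second.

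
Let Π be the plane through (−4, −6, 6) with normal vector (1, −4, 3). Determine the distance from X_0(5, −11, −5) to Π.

4/√26

The plane has equation n·(r − (−4, −6, 6)) = 0, i.e. n·r = 38.
d = |1·5 + (-4)·(-11) + 3·(-5) − 38| / √(1 + 16 + 9) = |-4| / √26 = 2√26/13.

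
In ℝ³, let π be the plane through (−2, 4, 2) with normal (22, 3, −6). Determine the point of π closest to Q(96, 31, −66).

(-14, 16, -36)

The perpendicular from Q has direction n = (22, 3, −6): r = (96, 31, −66) + t(22, 3, −6).
Substitute into the plane: n·(Q + tn) = -44 gives 2601 + 529t = -44, so t = -5.
Foot = (96, 31, −66) + (-5)·(22, 3, −6) = (−14, 16, −36).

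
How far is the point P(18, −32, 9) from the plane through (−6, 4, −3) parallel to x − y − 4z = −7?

Parallel planes share the normal n = (1, −1, −4); since (−6, 4, −3) lies on the plane, its equation is x − y − 4z = 2.
d = |1·18 + (-1)·(-32) + (-4)·9 − 2| / √(1 + 1 + 16) = |12| / (3√2) = 2√2.

2√2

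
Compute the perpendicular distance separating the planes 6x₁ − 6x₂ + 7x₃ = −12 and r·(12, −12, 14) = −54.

15/11

Divide the second equation by 2 to match normals: 6x₁ − 6x₂ + 7x₃ = -27.
Both planes have normal n = (6, −6, 7), |n| = 11. Any point on the first plane is at distance |(-27) − (-12)|/|n| = 15/11 from the second.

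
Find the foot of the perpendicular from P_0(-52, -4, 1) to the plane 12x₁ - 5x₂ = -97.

The perpendicular from P_0 has direction n = (12, -5, 0): r = (-52, -4, 1) + μ(12, -5, 0).
Substitute into the plane: n·(P_0 + μn) = -97 gives -604 + 169μ = -97, so μ = 3.
Foot = (-52, -4, 1) + 3·(12, -5, 0) = (-16, -19, 1).

(-16, -19, 1)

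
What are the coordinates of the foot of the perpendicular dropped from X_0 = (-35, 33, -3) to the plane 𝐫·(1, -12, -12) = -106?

(-34, 21, -15)

n = (1, -12, -12), |n|² = 289, and n·X_0 − (-106) = -289.
t = -289/289 = -1, so the foot is X_0 − t·n = (-35, 33, -3) − (-1)·(1, -12, -12) = (-34, 21, -15).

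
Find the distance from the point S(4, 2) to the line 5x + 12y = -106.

The normal to the line is n = (5, 12) with |n| = 13.
|n·S − (-106)| = |44 − (-106)| = 150, so the distance is 150/13.

150/13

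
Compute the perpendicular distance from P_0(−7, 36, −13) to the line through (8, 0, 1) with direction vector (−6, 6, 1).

3√61

Direction vector d = (−6, 6, 1).
AP = (−15, 36, −14); AP·d = 292, |AP|² = 1717, |d|² = 73.
distance² = |AP|² − (AP·d)²/|d|² = 1717 − 85264/73 = 549, so the distance is 3√61.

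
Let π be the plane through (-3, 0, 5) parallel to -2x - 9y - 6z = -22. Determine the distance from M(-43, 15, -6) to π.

Parallel planes share the normal n = (-2, -9, -6); since (-3, 0, 5) lies on the plane, its equation is -2x - 9y - 6z = -24.
d = |(-2)·(-43) + (-9)·15 + (-6)·(-6) − (-24)| / √(4 + 81 + 36) = |11| / 11 = 1.

1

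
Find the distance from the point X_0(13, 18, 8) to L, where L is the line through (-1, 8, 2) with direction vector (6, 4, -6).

Direction vector d = (6, 4, -6).
AP = (14, 10, 6); AP·d = 88, |AP|² = 332, |d|² = 88.
distance² = |AP|² − (AP·d)²/|d|² = 332 − 7744/88 = 244, so the distance is 2√61.

2√61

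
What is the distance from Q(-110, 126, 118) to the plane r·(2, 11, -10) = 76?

Normal vector n = (2, 11, -10), and n·(-110, 126, 118) - 76 = -90.
|n| = √(4 + 121 + 100) = 15, so the distance is |-90|/15 = 6.

6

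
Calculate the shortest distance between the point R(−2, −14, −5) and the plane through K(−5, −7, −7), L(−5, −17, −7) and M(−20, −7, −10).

7/√26

KL = (0, −10, 0) and KM = (−15, 0, −3), so a normal is n = KL × KM = (30, 0, −150).
Then n·(−2, −14, −5) − 900 = −210.
|n| = √(900 + 0 + 22500) = 30√26, so the distance is |-210|/(30√26) = 7/√26.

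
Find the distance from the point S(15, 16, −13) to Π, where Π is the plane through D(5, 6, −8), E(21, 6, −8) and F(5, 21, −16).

5/17

DE = (16, 0, 0) and DF = (0, 15, −8), so a normal is n = DE × DF = (0, 128, 240).
Then n·(15, 16, −13) − (−1152) = 80.
|n| = √(0 + 16384 + 57600) = 272, so the distance is |80|/272 = 5/17.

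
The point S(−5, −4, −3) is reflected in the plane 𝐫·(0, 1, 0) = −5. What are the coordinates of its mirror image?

With n = (0, 1, 0), the signed offset is (n·S − (-5))/|n|² = 1/1 = 1.
S' = S − 2t·n = (−5, −4, −3) − 2·(0, 1, 0) = (−5, −6, −3).

(-5, -6, -3)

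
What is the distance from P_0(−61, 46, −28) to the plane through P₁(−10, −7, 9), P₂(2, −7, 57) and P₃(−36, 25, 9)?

P₁P₂ = (12, 0, 48) and P₁P₃ = (−26, 32, 0), so a normal is n = P₁P₂ × P₁P₃ = (−1536, −1248, 384).
n = (−1536, −1248, 384); n·P − 27552 = -2016; |n| = 2016; distance = 2016/2016 = 1.

1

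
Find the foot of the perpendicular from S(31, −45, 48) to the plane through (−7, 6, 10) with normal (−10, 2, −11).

(-9, -37, 4)

The perpendicular from S has direction n = (−10, 2, −11): r = (31, −45, 48) + μ(−10, 2, −11).
Substitute into the plane: n·(S + μn) = -28 gives -928 + 225μ = -28, so μ = 4.
Foot = (31, −45, 48) + 4·(−10, 2, −11) = (−9, −37, 4).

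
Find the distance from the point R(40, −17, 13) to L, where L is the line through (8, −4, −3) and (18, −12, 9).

√217

A direction vector is d = (10, −8, 12).
AP = (32, −13, 16); AP·d = 616, |AP|² = 1449, |d|² = 308.
distance² = |AP|² − (AP·d)²/|d|² = 1449 − 379456/308 = 217, so the distance is √217.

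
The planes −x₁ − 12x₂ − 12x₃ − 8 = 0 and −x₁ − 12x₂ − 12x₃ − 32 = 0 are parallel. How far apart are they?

24/17

With common normal n = (−1, −12, −12) (|n| = 17), the distance is |8 − 32|/|n| = 24/17.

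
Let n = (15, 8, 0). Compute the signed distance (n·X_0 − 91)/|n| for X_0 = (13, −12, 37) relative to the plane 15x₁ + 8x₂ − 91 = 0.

8/17

n·X_0 − 91 = 8.
|n| = 17, so the signed distance is 8/17.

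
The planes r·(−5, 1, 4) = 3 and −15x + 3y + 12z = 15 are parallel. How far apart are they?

Divide the second equation by 3 to match normals: −5x + y + 4z = 5.
Both planes have normal n = (−5, 1, 4), |n| = √42. Any point on the first plane is at distance |5 − 3|/|n| = 2/√42 from the second.

2/√42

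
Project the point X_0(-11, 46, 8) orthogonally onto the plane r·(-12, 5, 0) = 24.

The perpendicular from X_0 has direction n = (-12, 5, 0): r = (-11, 46, 8) + μ(-12, 5, 0).
Substitute into the plane: n·(X_0 + μn) = 24 gives 362 + 169μ = 24, so μ = -2.
Foot = (-11, 46, 8) + (-2)·(-12, 5, 0) = (13, 36, 8).

(13, 36, 8)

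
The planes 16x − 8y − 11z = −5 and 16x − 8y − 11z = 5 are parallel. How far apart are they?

10/21

With common normal n = (16, −8, −11) (|n| = 21), the distance is |(-5) − 5|/|n| = 10/21.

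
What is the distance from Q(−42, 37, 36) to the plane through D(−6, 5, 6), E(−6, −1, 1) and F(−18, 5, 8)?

DE = (0, −6, −5) and DF = (−12, 0, 2), so a normal is n = DE × DF = (−12, 60, −72).
d = |(-12)·(-42) + 60·37 + (-72)·36 − (-60)| / √(144 + 3600 + 5184) = |192| / (12√62) = 8√62/31.

16/√62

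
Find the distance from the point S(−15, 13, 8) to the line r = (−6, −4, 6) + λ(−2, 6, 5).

√114

Direction vector d = (−2, 6, 5).
AP = (−9, 17, 2); AP·d = 130, |AP|² = 374, |d|² = 65.
distance² = |AP|² − (AP·d)²/|d|² = 374 − 16900/65 = 114, so the distance is √114.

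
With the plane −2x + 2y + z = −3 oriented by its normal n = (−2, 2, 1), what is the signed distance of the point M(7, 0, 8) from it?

-1

n·M − (-3) = -3.
|n| = 3, so the signed distance is -3/3 = -1.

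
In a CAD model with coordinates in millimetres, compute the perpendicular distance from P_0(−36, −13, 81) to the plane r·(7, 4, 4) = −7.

Normal vector n = (7, 4, 4), and n·(−36, −13, 81) − (−7) = 27.
|n| = √(49 + 16 + 16) = 9, so the distance is |27|/9 = 3.

3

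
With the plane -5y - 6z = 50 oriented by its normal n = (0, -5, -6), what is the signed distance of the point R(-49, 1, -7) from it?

n·R − 50 = -13.
|n| = √61, so the signed distance is -13/√61.

-13/√61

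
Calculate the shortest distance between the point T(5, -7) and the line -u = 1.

The normal to the line is n = (-1, 0) with |n| = 1.
|n·T − 1| = |-5 − 1| = 6, so the distance is 6/1 = 6.

6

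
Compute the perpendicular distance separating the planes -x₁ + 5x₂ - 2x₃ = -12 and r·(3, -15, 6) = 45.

3/√30

Divide the second equation by -3 to match normals: -x₁ + 5x₂ - 2x₃ = -15.
With common normal n = (-1, 5, -2) (|n| = √30), the distance is |(-12) − (-15)|/|n| = 3/√30.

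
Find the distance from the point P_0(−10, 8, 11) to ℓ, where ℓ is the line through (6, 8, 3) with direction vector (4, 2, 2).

4√14

Direction vector d = (4, 2, 2).
AP = (−16, 0, 8), and AP × d = (−16, 64, −32).
|AP × d|² = 5376 and |d|² = 24, so the distance is √(5376/24) = √224 = 4√14.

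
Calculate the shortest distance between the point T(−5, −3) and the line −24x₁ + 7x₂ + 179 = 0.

278/25

d = |(-24)·(-5) + 7·(-3) − (-179)| / √(576 + 49) = |278|/25 = 278/25.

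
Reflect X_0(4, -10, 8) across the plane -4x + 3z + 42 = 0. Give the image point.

(20, -10, -4)

With n = (-4, 0, 3), the signed offset is (n·X_0 − (-42))/|n|² = 50/25 = 2.
X_0' = X_0 − 2t·n = (4, -10, 8) − 4·(-4, 0, 3) = (20, -10, -4).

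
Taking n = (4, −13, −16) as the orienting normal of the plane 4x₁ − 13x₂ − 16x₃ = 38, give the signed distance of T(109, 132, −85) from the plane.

n·T − 38 = 42.
|n| = 21, so the signed distance is 42/21 = 2.

2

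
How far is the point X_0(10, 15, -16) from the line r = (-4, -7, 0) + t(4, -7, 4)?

6√17

Direction vector d = (4, -7, 4).
AP = (14, 22, -16); AP·d = -162, |AP|² = 936, |d|² = 81.
distance² = |AP|² − (AP·d)²/|d|² = 936 − 26244/81 = 612, so the distance is 6√17.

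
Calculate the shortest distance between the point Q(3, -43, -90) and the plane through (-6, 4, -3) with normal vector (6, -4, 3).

19√61/61

The plane has equation n·(r − (-6, 4, -3)) = 0, i.e. n·r = -61.
d = |6·3 + (-4)·(-43) + 3·(-90) − (-61)| / √(36 + 16 + 9) = |-19| / √61 = 19√61/61.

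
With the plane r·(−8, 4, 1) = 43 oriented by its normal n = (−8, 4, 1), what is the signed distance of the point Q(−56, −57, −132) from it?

n·Q − 43 = 45.
|n| = 9, so the signed distance is 45/9 = 5.

5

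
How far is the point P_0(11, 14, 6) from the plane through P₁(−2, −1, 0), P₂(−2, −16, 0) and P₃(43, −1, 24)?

14/17

P₁P₂ = (0, −15, 0) and P₁P₃ = (45, 0, 24), so a normal is n = P₁P₂ × P₁P₃ = (−360, 0, 675).
n = (−360, 0, 675); n·P − 720 = -630; |n| = 765; distance = 630/765 = 14/17.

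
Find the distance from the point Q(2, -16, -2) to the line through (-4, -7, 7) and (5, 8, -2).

3√22

A direction vector is d = (9, 15, -9).
AP = (6, -9, -9); AP·d = 0, |AP|² = 198, |d|² = 387.
distance² = |AP|² − (AP·d)²/|d|² = 198 − 0/387 = 198, so the distance is 3√22.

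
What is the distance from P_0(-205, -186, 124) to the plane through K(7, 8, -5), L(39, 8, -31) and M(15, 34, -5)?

4

KL = (32, 0, -26) and KM = (8, 26, 0), so a normal is n = KL × KM = (676, -208, 832).
Then n·(-205, -186, 124) - (-1092) = 4368.
|n| = √(456976 + 43264 + 692224) = 1092, so the distance is |4368|/1092 = 4.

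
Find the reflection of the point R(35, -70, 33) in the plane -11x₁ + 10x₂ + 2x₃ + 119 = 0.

(-53, 10, 49)

n = (-11, 10, 2), |n|² = 225, n·R − (-119) = -900, so t = -900/225 = -4.
Foot F = R − (-4)·n = (-9, -30, 41); the reflection is 2F − R = (-53, 10, 49).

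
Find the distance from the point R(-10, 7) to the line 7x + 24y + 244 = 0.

342/25

The normal to the line is n = (7, 24) with |n| = 25.
|n·R − (-244)| = |98 − (-244)| = 342, so the distance is 342/25.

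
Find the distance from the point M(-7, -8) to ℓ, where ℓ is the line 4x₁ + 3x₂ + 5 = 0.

47/5

The normal to the line is n = (4, 3) with |n| = 5.
|n·M − (-5)| = |-52 − (-5)| = 47, so the distance is 47/5.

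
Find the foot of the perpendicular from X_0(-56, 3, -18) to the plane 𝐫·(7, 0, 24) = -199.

(-49, 3, 6)

n = (7, 0, 24), |n|² = 625, and n·X_0 − (-199) = -625.
t = -625/625 = -1, so the foot is X_0 − t·n = (-56, 3, -18) − (-1)·(7, 0, 24) = (-49, 3, 6).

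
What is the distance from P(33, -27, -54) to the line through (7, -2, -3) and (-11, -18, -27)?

√2746

A direction vector is d = (-18, -16, -24).
AP = (26, -25, -51); AP·d = 1156, |AP|² = 3902, |d|² = 1156.
distance² = |AP|² − (AP·d)²/|d|² = 3902 − 1336336/1156 = 2746, so the distance is √2746.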